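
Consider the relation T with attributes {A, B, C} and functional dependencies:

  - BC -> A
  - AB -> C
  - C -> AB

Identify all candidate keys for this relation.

C, AB

{C}⁺: C→AB adds A, B → {A, B, C}.
{A, B}⁺: AB→C adds C → {A, B, C}. Minimal: {B}⁺ = {B}; {A}⁺ = {A} — none reach the full schema.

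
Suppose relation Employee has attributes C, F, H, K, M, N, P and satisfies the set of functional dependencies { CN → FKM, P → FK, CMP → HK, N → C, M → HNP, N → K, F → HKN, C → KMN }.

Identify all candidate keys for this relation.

{C}; {F}; {M}; {N}; {P}

{C}⁺: C→KMN adds K, M, N; CN→FKM adds F; M→HNP adds H, P → {C, F, H, K, M, N, P}.
{F}⁺: F→HKN adds H, K, N; N→C adds C; C→KMN adds M; M→HNP adds P → {C, F, H, K, M, N, P}.
{M}⁺: M→HNP adds H, N, P; N→K adds K; P→FK adds F; N→C adds C → {C, F, H, K, M, N, P}.
{N}⁺: N→C adds C; N→K adds K; C→KMN adds M; CN→FKM adds F; M→HNP adds H, P → {C, F, H, K, M, N, P}.
{P}⁺: P→FK adds F, K; F→HKN adds H, N; N→C adds C; C→KMN adds M → {C, F, H, K, M, N, P}.
Any other superkey contains one of these as a subset, so there are no further candidate keys.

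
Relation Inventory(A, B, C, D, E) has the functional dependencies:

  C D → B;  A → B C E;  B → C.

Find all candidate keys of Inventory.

{A, D}

Attributes A, D never appear on any right-hand side, so every candidate key must contain {A, D}.
{A, D}⁺ = {A, B, C, D, E}, which is all of the schema, so {A, D} is the only candidate key.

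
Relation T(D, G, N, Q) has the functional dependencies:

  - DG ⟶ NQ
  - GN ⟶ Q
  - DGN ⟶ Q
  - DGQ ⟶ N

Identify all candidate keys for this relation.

(D, G)

Attributes D, G never appear on any right-hand side, so every candidate key must contain {D, G}.
{D, G}⁺ = {D, G, N, Q}, which is all of the schema, so {D, G} is the only candidate key.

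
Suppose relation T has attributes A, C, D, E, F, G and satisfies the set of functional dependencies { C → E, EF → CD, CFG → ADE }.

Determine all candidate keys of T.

(C, F, G), (E, F, G)

Attributes F, G never appear on any right-hand side, so every candidate key must contain {F, G}.
{F, G}⁺ = {F, G}, which is not all of the schema, so we must add further attributes.
{C, F, G}⁺: C→E adds E; EF→CD adds D; CFG→ADE adds A → {A, C, D, E, F, G}.
{E, F, G}⁺: EF→CD adds C, D; CFG→ADE adds A → {A, C, D, E, F, G}.
Any other superkey contains one of these as a subset, so there are no further candidate keys.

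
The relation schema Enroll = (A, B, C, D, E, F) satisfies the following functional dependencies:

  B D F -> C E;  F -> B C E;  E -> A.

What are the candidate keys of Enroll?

{D, F}

Attributes D, F never appear on any right-hand side, so every candidate key must contain {D, F}.
{D, F}⁺ = {A, B, C, D, E, F}, which is all of the schema, so {D, F} is the only candidate key.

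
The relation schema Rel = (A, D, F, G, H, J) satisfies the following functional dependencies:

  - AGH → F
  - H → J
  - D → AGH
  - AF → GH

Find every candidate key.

D

Attribute D never appears on the right-hand side of any dependency, so D must belong to every candidate key.
{D}⁺ = {A, D, F, G, H, J}, which is all of the schema, so {D} is the only candidate key.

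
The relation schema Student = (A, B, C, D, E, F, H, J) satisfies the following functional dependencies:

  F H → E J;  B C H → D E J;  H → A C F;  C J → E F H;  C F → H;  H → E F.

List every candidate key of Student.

{B, H}, {B, C, F}, {B, C, J}

Attribute B never appears on the right-hand side of any dependency, so B must belong to every candidate key.
{B}⁺ = {B}, which is not all of the schema, so we must add further attributes.
{B, H}⁺: H→ACF adds A, C, F; H→EF adds E; FH→EJ adds J; BCH→DEJ adds D → {A, B, C, D, E, F, H, J}. Minimal: {H}⁺ = {A, C, E, F, H, J}; {B}⁺ = {B} — none reach the full schema.
{B, C, F}⁺: CF→H adds H; H→EF adds E; FH→EJ adds J; BCH→DEJ adds D; H→ACF adds A → {A, B, C, D, E, F, H, J}. Minimal: {C, F}⁺ = {A, C, E, F, H, J}; {B, F}⁺ = {B, F}; {B, C}⁺ = {B, C} — none reach the full schema.
{B, C, J}⁺: CJ→EFH adds E, F, H; BCH→DEJ adds D; H→ACF adds A → {A, B, C, D, E, F, H, J}. Minimal: {C, J}⁺ = {A, C, E, F, H, J}; {B, J}⁺ = {B, J}; {B, C}⁺ = {B, C} — none reach the full schema.
Any other superkey contains one of these as a subset, so there are no further candidate keys.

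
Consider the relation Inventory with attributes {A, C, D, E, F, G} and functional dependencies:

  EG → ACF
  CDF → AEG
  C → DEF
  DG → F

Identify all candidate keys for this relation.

{C}, {E, G}

{C}⁺: C→DEF adds D, E, F; CDF→AEG adds A, G → {A, C, D, E, F, G}.
{E, G}⁺: EG→ACF adds A, C, F; C→DEF adds D → {A, C, D, E, F, G}.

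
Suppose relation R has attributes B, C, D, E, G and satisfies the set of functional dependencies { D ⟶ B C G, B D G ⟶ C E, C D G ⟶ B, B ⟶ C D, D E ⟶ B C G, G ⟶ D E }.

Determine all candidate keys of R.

{B}⁺: B→CD adds C, D; D→BCG adds G; BDG→CE adds E → {B, C, D, E, G}.
{D}⁺: D→BCG adds B, C, G; BDG→CE adds E → {B, C, D, E, G}.
{G}⁺: G→DE adds D, E; D→BCG adds B, C → {B, C, D, E, G}.

{B}; {D}; {G}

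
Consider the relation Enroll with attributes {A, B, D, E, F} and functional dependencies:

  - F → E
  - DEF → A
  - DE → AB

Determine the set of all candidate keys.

{D, F}

Attributes D, F never appear on any right-hand side, so every candidate key must contain {D, F}.
{D, F}⁺ = {A, B, D, E, F}, which is all of the schema, so {D, F} is the only candidate key.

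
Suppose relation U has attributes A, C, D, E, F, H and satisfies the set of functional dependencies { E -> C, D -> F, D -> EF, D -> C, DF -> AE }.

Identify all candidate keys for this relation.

Attributes D, H never appear on any right-hand side, so every candidate key must contain {D, H}.
{D, H}⁺ = {A, C, D, E, F, H}, which is all of the schema, so {D, H} is the only candidate key.

DH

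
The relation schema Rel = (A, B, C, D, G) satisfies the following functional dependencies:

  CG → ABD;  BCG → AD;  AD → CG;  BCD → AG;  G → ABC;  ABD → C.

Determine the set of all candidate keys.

{G}⁺: G→ABC adds A, B, C; CG→ABD adds D → {A, B, C, D, G}.
{A, D}⁺: AD→CG adds C, G; G→ABC adds B → {A, B, C, D, G}. Minimal: {D}⁺ = {D}; {A}⁺ = {A} — none reach the full schema.
{B, C, D}⁺: BCD→AG adds A, G → {A, B, C, D, G}. Minimal: {C, D}⁺ = {C, D}; {B, D}⁺ = {B, D}; {B, C}⁺ = {B, C} — none reach the full schema.

G, AD, BCD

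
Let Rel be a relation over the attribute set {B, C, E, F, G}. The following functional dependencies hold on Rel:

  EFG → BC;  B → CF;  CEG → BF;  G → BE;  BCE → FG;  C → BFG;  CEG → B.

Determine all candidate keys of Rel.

(B); (C); (G)

{B}⁺: B→CF adds C, F; C→BFG adds G; G→BE adds E → {B, C, E, F, G}.
{C}⁺: C→BFG adds B, F, G; G→BE adds E → {B, C, E, F, G}.
{G}⁺: G→BE adds B, E; B→CF adds C, F → {B, C, E, F, G}.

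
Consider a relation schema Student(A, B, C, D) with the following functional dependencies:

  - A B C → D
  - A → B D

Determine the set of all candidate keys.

AC

Attributes A, C never appear on any right-hand side, so every candidate key must contain {A, C}.
{A, C}⁺ = {A, B, C, D}, which is all of the schema, so {A, C} is the only candidate key.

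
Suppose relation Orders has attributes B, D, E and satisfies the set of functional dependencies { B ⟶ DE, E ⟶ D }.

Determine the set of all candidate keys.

B

Attribute B never appears on the right-hand side of any dependency, so B must belong to every candidate key.
{B}⁺ = {B, D, E}, which is all of the schema, so {B} is the only candidate key.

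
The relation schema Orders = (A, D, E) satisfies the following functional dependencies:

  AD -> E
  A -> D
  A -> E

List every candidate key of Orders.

Attribute A never appears on the right-hand side of any dependency, so A must belong to every candidate key.
{A}⁺ = {A, D, E}, which is all of the schema, so {A} is the only candidate key.

{A}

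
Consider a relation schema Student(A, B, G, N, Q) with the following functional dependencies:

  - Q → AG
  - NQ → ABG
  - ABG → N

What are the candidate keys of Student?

Attribute Q never appears on the right-hand side of any dependency, so Q must belong to every candidate key.
{Q}⁺ = {A, G, Q}, which is not all of the schema, so we must add further attributes.
{B, Q}⁺: Q→AG adds A, G; ABG→N adds N → {A, B, G, N, Q}. Minimal: {Q}⁺ = {A, G, Q}; {B}⁺ = {B} — none reach the full schema.
{N, Q}⁺: Q→AG adds A, G; NQ→ABG adds B → {A, B, G, N, Q}. Minimal: {Q}⁺ = {A, G, Q}; {N}⁺ = {N} — none reach the full schema.
Any other superkey contains one of these as a subset, so there are no further candidate keys.

{B, Q}, {N, Q}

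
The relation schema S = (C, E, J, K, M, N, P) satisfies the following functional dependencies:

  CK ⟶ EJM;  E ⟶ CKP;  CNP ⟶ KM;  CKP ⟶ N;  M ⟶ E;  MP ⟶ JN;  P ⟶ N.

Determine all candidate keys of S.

{E}⁺: E→CKP adds C, K, P; CKP→N adds N; CK→EJM adds J, M → {C, E, J, K, M, N, P}.
{M}⁺: M→E adds E; E→CKP adds C, K, P; CKP→N adds N; MP→JN adds J → {C, E, J, K, M, N, P}.
{C, K}⁺: CK→EJM adds E, J, M; E→CKP adds P; CKP→N adds N → {C, E, J, K, M, N, P}.
{C, P}⁺: P→N adds N; CNP→KM adds K, M; M→E adds E; MP→JN adds J → {C, E, J, K, M, N, P}.

E, M, CK, CP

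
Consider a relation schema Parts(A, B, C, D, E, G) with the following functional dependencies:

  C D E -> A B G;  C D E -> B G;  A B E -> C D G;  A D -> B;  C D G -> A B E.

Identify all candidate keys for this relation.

{A, B, E}⁺: ABE→CDG adds C, D, G → {A, B, C, D, E, G}. Minimal: {B, E}⁺ = {B, E}; {A, E}⁺ = {A, E}; {A, B}⁺ = {A, B} — none reach the full schema.
{A, D, E}⁺: AD→B adds B; ABE→CDG adds C, G → {A, B, C, D, E, G}. Minimal: {D, E}⁺ = {D, E}; {A, E}⁺ = {A, E}; {A, D}⁺ = {A, B, D} — none reach the full schema.
{C, D, E}⁺: CDE→ABG adds A, B, G → {A, B, C, D, E, G}. Minimal: {D, E}⁺ = {D, E}; {C, E}⁺ = {C, E}; {C, D}⁺ = {C, D} — none reach the full schema.
{C, D, G}⁺: CDG→ABE adds A, B, E → {A, B, C, D, E, G}. Minimal: {D, G}⁺ = {D, G}; {C, G}⁺ = {C, G}; {C, D}⁺ = {C, D} — none reach the full schema.

{A, B, E}, {A, D, E}, {C, D, E}, {C, D, G}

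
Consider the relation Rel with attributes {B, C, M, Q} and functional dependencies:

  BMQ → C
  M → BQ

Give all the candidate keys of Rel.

Attribute M never appears on the right-hand side of any dependency, so M must belong to every candidate key.
{M}⁺ = {B, C, M, Q}, which is all of the schema, so {M} is the only candidate key.

{M}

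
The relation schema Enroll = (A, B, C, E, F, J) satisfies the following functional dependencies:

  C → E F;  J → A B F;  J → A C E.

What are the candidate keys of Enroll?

{J}

Attribute J never appears on the right-hand side of any dependency, so J must belong to every candidate key.
{J}⁺ = {A, B, C, E, F, J}, which is all of the schema, so {J} is the only candidate key.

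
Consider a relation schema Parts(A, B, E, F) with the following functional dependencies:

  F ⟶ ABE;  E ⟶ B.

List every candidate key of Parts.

(F)

Attribute F never appears on the right-hand side of any dependency, so F must belong to every candidate key.
{F}⁺ = {A, B, E, F}, which is all of the schema, so {F} is the only candidate key.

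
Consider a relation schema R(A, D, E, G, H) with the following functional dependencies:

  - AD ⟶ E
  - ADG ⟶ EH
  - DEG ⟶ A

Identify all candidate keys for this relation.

{A, D, G}⁺: AD→E adds E; ADG→EH adds H → {A, D, E, G, H}. Minimal: {D, G}⁺ = {D, G}; {A, G}⁺ = {A, G}; {A, D}⁺ = {A, D, E} — none reach the full schema.
{D, E, G}⁺: DEG→A adds A; ADG→EH adds H → {A, D, E, G, H}. Minimal: {E, G}⁺ = {E, G}; {D, G}⁺ = {D, G}; {D, E}⁺ = {D, E} — none reach the full schema.
Any other superkey contains one of these as a subset, so there are no further candidate keys.

ADG, DEG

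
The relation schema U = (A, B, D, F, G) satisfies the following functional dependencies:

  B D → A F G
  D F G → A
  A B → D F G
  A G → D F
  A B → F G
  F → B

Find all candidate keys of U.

{A, B}⁺: AB→DFG adds D, F, G → {A, B, D, F, G}. Minimal: {B}⁺ = {B}; {A}⁺ = {A} — none reach the full schema.
{A, F}⁺: F→B adds B; AB→DFG adds D, G → {A, B, D, F, G}. Minimal: {F}⁺ = {B, F}; {A}⁺ = {A} — none reach the full schema.
{A, G}⁺: AG→DF adds D, F; F→B adds B → {A, B, D, F, G}. Minimal: {G}⁺ = {G}; {A}⁺ = {A} — none reach the full schema.
{B, D}⁺: BD→AFG adds A, F, G → {A, B, D, F, G}. Minimal: {D}⁺ = {D}; {B}⁺ = {B} — none reach the full schema.
{D, F}⁺: F→B adds B; BD→AFG adds A, G → {A, B, D, F, G}. Minimal: {F}⁺ = {B, F}; {D}⁺ = {D} — none reach the full schema.
Any other superkey contains one of these as a subset, so there are no further candidate keys.

(A, B); (A, F); (A, G); (B, D); (D, F)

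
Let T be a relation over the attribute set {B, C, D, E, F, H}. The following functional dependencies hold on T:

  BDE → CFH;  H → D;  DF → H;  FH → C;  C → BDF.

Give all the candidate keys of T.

Attribute E never appears on the right-hand side of any dependency, so E must belong to every candidate key.
{E}⁺ = {E}, which is not all of the schema, so we must add further attributes.
{C, E}⁺: C→BDF adds B, D, F; BDE→CFH adds H → {B, C, D, E, F, H}. Minimal: {E}⁺ = {E}; {C}⁺ = {B, C, D, F, H} — none reach the full schema.
{B, D, E}⁺: BDE→CFH adds C, F, H → {B, C, D, E, F, H}. Minimal: {D, E}⁺ = {D, E}; {B, E}⁺ = {B, E}; {B, D}⁺ = {B, D} — none reach the full schema.
{B, E, H}⁺: H→D adds D; BDE→CFH adds C, F → {B, C, D, E, F, H}. Minimal: {E, H}⁺ = {D, E, H}; {B, H}⁺ = {B, D, H}; {B, E}⁺ = {B, E} — none reach the full schema.
{D, E, F}⁺: DF→H adds H; FH→C adds C; C→BDF adds B → {B, C, D, E, F, H}. Minimal: {E, F}⁺ = {E, F}; {D, F}⁺ = {B, C, D, F, H}; {D, E}⁺ = {D, E} — none reach the full schema.
{E, F, H}⁺: H→D adds D; FH→C adds C; C→BDF adds B → {B, C, D, E, F, H}. Minimal: {F, H}⁺ = {B, C, D, F, H}; {E, H}⁺ = {D, E, H}; {E, F}⁺ = {E, F} — none reach the full schema.

{C, E}; {B, D, E}; {B, E, H}; {D, E, F}; {E, F, H}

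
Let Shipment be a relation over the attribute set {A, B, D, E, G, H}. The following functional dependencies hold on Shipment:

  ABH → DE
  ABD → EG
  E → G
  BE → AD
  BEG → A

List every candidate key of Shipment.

Attributes B, H never appear on any right-hand side, so every candidate key must contain {B, H}.
{B, H}⁺ = {B, H}, which is not all of the schema, so we must add further attributes.
{A, B, H}⁺: ABH→DE adds D, E; ABD→EG adds G → {A, B, D, E, G, H}. Minimal: {B, H}⁺ = {B, H}; {A, H}⁺ = {A, H}; {A, B}⁺ = {A, B} — none reach the full schema.
{B, E, H}⁺: E→G adds G; BE→AD adds A, D → {A, B, D, E, G, H}. Minimal: {E, H}⁺ = {E, G, H}; {B, H}⁺ = {B, H}; {B, E}⁺ = {A, B, D, E, G} — none reach the full schema.

(A, B, H), (B, E, H)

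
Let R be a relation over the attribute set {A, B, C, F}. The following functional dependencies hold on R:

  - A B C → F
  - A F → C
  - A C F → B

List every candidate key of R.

{A, F}, {A, B, C}

Attribute A never appears on the right-hand side of any dependency, so A must belong to every candidate key.
{A}⁺ = {A}, which is not all of the schema, so we must add further attributes.
{A, F}⁺: AF→C adds C; ACF→B adds B → {A, B, C, F}. Minimal: {F}⁺ = {F}; {A}⁺ = {A} — none reach the full schema.
{A, B, C}⁺: ABC→F adds F → {A, B, C, F}. Minimal: {B, C}⁺ = {B, C}; {A, C}⁺ = {A, C}; {A, B}⁺ = {A, B} — none reach the full schema.
Any other superkey contains one of these as a subset, so there are no further candidate keys.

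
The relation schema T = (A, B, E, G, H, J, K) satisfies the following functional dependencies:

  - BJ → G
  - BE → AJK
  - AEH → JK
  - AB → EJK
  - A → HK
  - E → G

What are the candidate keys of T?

Attribute B never appears on the right-hand side of any dependency, so B must belong to every candidate key.
{B}⁺ = {B}, which is not all of the schema, so we must add further attributes.
{A, B}⁺: AB→EJK adds E, J, K; A→HK adds H; E→G adds G → {A, B, E, G, H, J, K}. Minimal: {B}⁺ = {B}; {A}⁺ = {A, H, K} — none reach the full schema.
{B, E}⁺: BE→AJK adds A, J, K; A→HK adds H; E→G adds G → {A, B, E, G, H, J, K}. Minimal: {E}⁺ = {E, G}; {B}⁺ = {B} — none reach the full schema.

AB; BE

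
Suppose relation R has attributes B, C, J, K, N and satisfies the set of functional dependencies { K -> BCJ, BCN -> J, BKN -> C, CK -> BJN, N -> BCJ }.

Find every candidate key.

Attribute K never appears on the right-hand side of any dependency, so K must belong to every candidate key.
{K}⁺ = {B, C, J, K, N}, which is all of the schema, so {K} is the only candidate key.

K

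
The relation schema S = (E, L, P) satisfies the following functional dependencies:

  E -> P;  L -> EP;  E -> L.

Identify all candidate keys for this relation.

(E), (L)

{E}⁺: E→P adds P; E→L adds L → {E, L, P}.
{L}⁺: L→EP adds E, P → {E, L, P}.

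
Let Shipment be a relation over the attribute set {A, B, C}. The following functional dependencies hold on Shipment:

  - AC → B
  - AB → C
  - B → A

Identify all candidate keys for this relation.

{B}⁺: B→A adds A; AB→C adds C → {A, B, C}.
{A, C}⁺: AC→B adds B → {A, B, C}.
Any other superkey contains one of these as a subset, so there are no further candidate keys.

(B), (A, C)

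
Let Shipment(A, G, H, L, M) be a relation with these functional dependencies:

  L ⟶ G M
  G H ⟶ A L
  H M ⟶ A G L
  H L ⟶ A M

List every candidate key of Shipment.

GH, HL, HM

{G, H}⁺: GH→AL adds A, L; HL→AM adds M → {A, G, H, L, M}. Minimal: {H}⁺ = {H}; {G}⁺ = {G} — none reach the full schema.
{H, L}⁺: L→GM adds G, M; GH→AL adds A → {A, G, H, L, M}. Minimal: {L}⁺ = {G, L, M}; {H}⁺ = {H} — none reach the full schema.
{H, M}⁺: HM→AGL adds A, G, L → {A, G, H, L, M}. Minimal: {M}⁺ = {M}; {H}⁺ = {H} — none reach the full schema.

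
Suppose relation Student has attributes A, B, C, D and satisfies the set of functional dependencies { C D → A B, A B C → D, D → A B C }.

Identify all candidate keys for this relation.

{D}⁺: D→ABC adds A, B, C → {A, B, C, D}.
{A, B, C}⁺: ABC→D adds D → {A, B, C, D}. Minimal: {B, C}⁺ = {B, C}; {A, C}⁺ = {A, C}; {A, B}⁺ = {A, B} — none reach the full schema.
Any other superkey contains one of these as a subset, so there are no further candidate keys.

{D}; {A, B, C}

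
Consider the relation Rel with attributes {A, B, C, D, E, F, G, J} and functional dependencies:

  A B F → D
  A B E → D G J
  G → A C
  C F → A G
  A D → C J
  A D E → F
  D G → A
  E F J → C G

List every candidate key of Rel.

Attributes B, E never appear on any right-hand side, so every candidate key must contain {B, E}.
{B, E}⁺ = {B, E}, which is not all of the schema, so we must add further attributes.
{A, B, E}⁺: ABE→DGJ adds D, G, J; G→AC adds C; ADE→F adds F → {A, B, C, D, E, F, G, J}. Minimal: {B, E}⁺ = {B, E}; {A, E}⁺ = {A, E}; {A, B}⁺ = {A, B} — none reach the full schema.
{B, E, G}⁺: G→AC adds A, C; ABE→DGJ adds D, J; ADE→F adds F → {A, B, C, D, E, F, G, J}. Minimal: {E, G}⁺ = {A, C, E, G}; {B, G}⁺ = {A, B, C, G}; {B, E}⁺ = {B, E} — none reach the full schema.
{B, C, E, F}⁺: CF→AG adds A, G; ABF→D adds D; ABE→DGJ adds J → {A, B, C, D, E, F, G, J}. Minimal: {C, E, F}⁺ = {A, C, E, F, G}; {B, E, F}⁺ = {B, E, F}; {B, C, F}⁺ = {A, B, C, D, F, G, J}; … — none reach the full schema.
{B, E, F, J}⁺: EFJ→CG adds C, G; G→AC adds A; ABF→D adds D → {A, B, C, D, E, F, G, J}. Minimal: {E, F, J}⁺ = {A, C, E, F, G, J}; {B, F, J}⁺ = {B, F, J}; {B, E, J}⁺ = {B, E, J}; … — none reach the full schema.

ABE; BEG; BCEF; BEFJ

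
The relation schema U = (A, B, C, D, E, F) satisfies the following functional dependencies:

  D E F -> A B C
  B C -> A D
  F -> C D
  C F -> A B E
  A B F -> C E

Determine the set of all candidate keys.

{F}

Attribute F never appears on the right-hand side of any dependency, so F must belong to every candidate key.
{F}⁺ = {A, B, C, D, E, F}, which is all of the schema, so {F} is the only candidate key.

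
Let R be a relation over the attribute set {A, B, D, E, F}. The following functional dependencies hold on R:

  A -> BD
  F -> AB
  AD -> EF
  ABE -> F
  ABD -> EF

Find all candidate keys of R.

A, F

{A}⁺: A→BD adds B, D; AD→EF adds E, F → {A, B, D, E, F}.
{F}⁺: F→AB adds A, B; A→BD adds D; AD→EF adds E → {A, B, D, E, F}.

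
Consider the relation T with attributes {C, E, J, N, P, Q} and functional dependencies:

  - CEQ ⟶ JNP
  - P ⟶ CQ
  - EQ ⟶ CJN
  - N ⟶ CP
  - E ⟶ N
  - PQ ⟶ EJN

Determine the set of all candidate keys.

(E), (N), (P)

{E}⁺: E→N adds N; N→CP adds C, P; P→CQ adds Q; EQ→CJN adds J → {C, E, J, N, P, Q}.
{N}⁺: N→CP adds C, P; P→CQ adds Q; PQ→EJN adds E, J → {C, E, J, N, P, Q}.
{P}⁺: P→CQ adds C, Q; PQ→EJN adds E, J, N → {C, E, J, N, P, Q}.
Any other superkey contains one of these as a subset, so there are no further candidate keys.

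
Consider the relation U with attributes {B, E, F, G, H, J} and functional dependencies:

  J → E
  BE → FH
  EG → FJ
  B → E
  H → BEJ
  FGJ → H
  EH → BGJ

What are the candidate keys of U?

{B}⁺: B→E adds E; BE→FH adds F, H; H→BEJ adds J; EH→BGJ adds G → {B, E, F, G, H, J}.
{H}⁺: H→BEJ adds B, E, J; EH→BGJ adds G; BE→FH adds F → {B, E, F, G, H, J}.
{E, G}⁺: EG→FJ adds F, J; FGJ→H adds H; EH→BGJ adds B → {B, E, F, G, H, J}. Minimal: {G}⁺ = {G}; {E}⁺ = {E} — none reach the full schema.
{G, J}⁺: J→E adds E; EG→FJ adds F; FGJ→H adds H; EH→BGJ adds B → {B, E, F, G, H, J}. Minimal: {J}⁺ = {E, J}; {G}⁺ = {G} — none reach the full schema.

{B}, {H}, {E, G}, {G, J}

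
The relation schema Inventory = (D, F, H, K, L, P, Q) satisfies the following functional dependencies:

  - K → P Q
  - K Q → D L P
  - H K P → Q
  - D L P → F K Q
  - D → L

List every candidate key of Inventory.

{H, K}; {D, H, P}

Attribute H never appears on the right-hand side of any dependency, so H must belong to every candidate key.
{H}⁺ = {H}, which is not all of the schema, so we must add further attributes.
{H, K}⁺: K→PQ adds P, Q; KQ→DLP adds D, L; DLP→FKQ adds F → {D, F, H, K, L, P, Q}.
{D, H, P}⁺: D→L adds L; DLP→FKQ adds F, K, Q → {D, F, H, K, L, P, Q}.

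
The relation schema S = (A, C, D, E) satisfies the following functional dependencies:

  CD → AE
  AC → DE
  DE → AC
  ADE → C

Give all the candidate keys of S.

(A, C), (C, D), (D, E)

{A, C}⁺: AC→DE adds D, E → {A, C, D, E}. Minimal: {C}⁺ = {C}; {A}⁺ = {A} — none reach the full schema.
{C, D}⁺: CD→AE adds A, E → {A, C, D, E}. Minimal: {D}⁺ = {D}; {C}⁺ = {C} — none reach the full schema.
{D, E}⁺: DE→AC adds A, C → {A, C, D, E}. Minimal: {E}⁺ = {E}; {D}⁺ = {D} — none reach the full schema.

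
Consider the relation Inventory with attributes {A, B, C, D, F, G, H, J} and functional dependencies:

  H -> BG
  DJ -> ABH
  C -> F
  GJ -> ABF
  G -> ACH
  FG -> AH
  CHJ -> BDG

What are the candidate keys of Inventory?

(D, J); (G, J); (H, J)

Attribute J never appears on the right-hand side of any dependency, so J must belong to every candidate key.
{J}⁺ = {J}, which is not all of the schema, so we must add further attributes.
{D, J}⁺: DJ→ABH adds A, B, H; H→BG adds G; GJ→ABF adds F; G→ACH adds C → {A, B, C, D, F, G, H, J}. Minimal: {J}⁺ = {J}; {D}⁺ = {D} — none reach the full schema.
{G, J}⁺: GJ→ABF adds A, B, F; G→ACH adds C, H; CHJ→BDG adds D → {A, B, C, D, F, G, H, J}. Minimal: {J}⁺ = {J}; {G}⁺ = {A, B, C, F, G, H} — none reach the full schema.
{H, J}⁺: H→BG adds B, G; GJ→ABF adds A, F; G→ACH adds C; CHJ→BDG adds D → {A, B, C, D, F, G, H, J}. Minimal: {J}⁺ = {J}; {H}⁺ = {A, B, C, F, G, H} — none reach the full schema.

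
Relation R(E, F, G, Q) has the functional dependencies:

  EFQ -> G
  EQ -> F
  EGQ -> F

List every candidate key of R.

Attributes E, Q never appear on any right-hand side, so every candidate key must contain {E, Q}.
{E, Q}⁺ = {E, F, G, Q}, which is all of the schema, so {E, Q} is the only candidate key.

{E, Q}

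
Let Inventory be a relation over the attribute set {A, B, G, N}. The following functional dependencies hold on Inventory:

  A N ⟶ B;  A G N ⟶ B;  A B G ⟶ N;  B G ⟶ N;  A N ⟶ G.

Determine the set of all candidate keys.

{A, N}, {A, B, G}

Attribute A never appears on the right-hand side of any dependency, so A must belong to every candidate key.
{A}⁺ = {A}, which is not all of the schema, so we must add further attributes.
{A, N}⁺: AN→B adds B; AN→G adds G → {A, B, G, N}.
{A, B, G}⁺: ABG→N adds N → {A, B, G, N}.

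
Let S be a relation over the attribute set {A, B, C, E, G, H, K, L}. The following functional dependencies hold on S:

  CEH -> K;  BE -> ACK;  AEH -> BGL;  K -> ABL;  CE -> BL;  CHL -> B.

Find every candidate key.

Attributes E, H never appear on any right-hand side, so every candidate key must contain {E, H}.
{E, H}⁺ = {E, H}, which is not all of the schema, so we must add further attributes.
{A, E, H}⁺: AEH→BGL adds B, G, L; BE→ACK adds C, K → {A, B, C, E, G, H, K, L}. Minimal: {E, H}⁺ = {E, H}; {A, H}⁺ = {A, H}; {A, E}⁺ = {A, E} — none reach the full schema.
{B, E, H}⁺: BE→ACK adds A, C, K; AEH→BGL adds G, L → {A, B, C, E, G, H, K, L}. Minimal: {E, H}⁺ = {E, H}; {B, H}⁺ = {B, H}; {B, E}⁺ = {A, B, C, E, K, L} — none reach the full schema.
{C, E, H}⁺: CEH→K adds K; K→ABL adds A, B, L; AEH→BGL adds G → {A, B, C, E, G, H, K, L}. Minimal: {E, H}⁺ = {E, H}; {C, H}⁺ = {C, H}; {C, E}⁺ = {A, B, C, E, K, L} — none reach the full schema.
{E, H, K}⁺: K→ABL adds A, B, L; BE→ACK adds C; AEH→BGL adds G → {A, B, C, E, G, H, K, L}. Minimal: {H, K}⁺ = {A, B, H, K, L}; {E, K}⁺ = {A, B, C, E, K, L}; {E, H}⁺ = {E, H} — none reach the full schema.
Any other superkey contains one of these as a subset, so there are no further candidate keys.

AEH; BEH; CEH; EHK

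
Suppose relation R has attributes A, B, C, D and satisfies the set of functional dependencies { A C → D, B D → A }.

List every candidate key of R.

Attributes B, C never appear on any right-hand side, so every candidate key must contain {B, C}.
{B, C}⁺ = {B, C}, which is not all of the schema, so we must add further attributes.
{A, B, C}⁺: AC→D adds D → {A, B, C, D}. Minimal: {B, C}⁺ = {B, C}; {A, C}⁺ = {A, C, D}; {A, B}⁺ = {A, B} — none reach the full schema.
{B, C, D}⁺: BD→A adds A → {A, B, C, D}. Minimal: {C, D}⁺ = {C, D}; {B, D}⁺ = {A, B, D}; {B, C}⁺ = {B, C} — none reach the full schema.

ABC; BCD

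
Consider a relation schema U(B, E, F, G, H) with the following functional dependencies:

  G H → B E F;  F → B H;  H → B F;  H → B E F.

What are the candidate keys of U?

{F, G}; {G, H}

{F, G}⁺: F→BH adds B, H; H→BEF adds E → {B, E, F, G, H}.
{G, H}⁺: GH→BEF adds B, E, F → {B, E, F, G, H}.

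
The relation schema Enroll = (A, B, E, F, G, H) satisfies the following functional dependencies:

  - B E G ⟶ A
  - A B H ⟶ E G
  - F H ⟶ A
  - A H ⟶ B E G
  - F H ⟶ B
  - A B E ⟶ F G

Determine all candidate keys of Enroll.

{A, H}, {F, H}, {B, E, G, H}

Attribute H never appears on the right-hand side of any dependency, so H must belong to every candidate key.
{H}⁺ = {H}, which is not all of the schema, so we must add further attributes.
{A, H}⁺: AH→BEG adds B, E, G; ABE→FG adds F → {A, B, E, F, G, H}. Minimal: {H}⁺ = {H}; {A}⁺ = {A} — none reach the full schema.
{F, H}⁺: FH→A adds A; AH→BEG adds B, E, G → {A, B, E, F, G, H}. Minimal: {H}⁺ = {H}; {F}⁺ = {F} — none reach the full schema.
{B, E, G, H}⁺: BEG→A adds A; ABE→FG adds F → {A, B, E, F, G, H}. Minimal: {E, G, H}⁺ = {E, G, H}; {B, G, H}⁺ = {B, G, H}; {B, E, H}⁺ = {B, E, H}; … — none reach the full schema.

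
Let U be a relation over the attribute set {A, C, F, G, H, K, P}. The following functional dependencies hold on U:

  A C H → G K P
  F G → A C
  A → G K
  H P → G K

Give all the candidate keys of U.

AFH, FGH, FHP

Attributes F, H never appear on any right-hand side, so every candidate key must contain {F, H}.
{F, H}⁺ = {F, H}, which is not all of the schema, so we must add further attributes.
{A, F, H}⁺: A→GK adds G, K; FG→AC adds C; ACH→GKP adds P → {A, C, F, G, H, K, P}. Minimal: {F, H}⁺ = {F, H}; {A, H}⁺ = {A, G, H, K}; {A, F}⁺ = {A, C, F, G, K} — none reach the full schema.
{F, G, H}⁺: FG→AC adds A, C; A→GK adds K; ACH→GKP adds P → {A, C, F, G, H, K, P}. Minimal: {G, H}⁺ = {G, H}; {F, H}⁺ = {F, H}; {F, G}⁺ = {A, C, F, G, K} — none reach the full schema.
{F, H, P}⁺: HP→GK adds G, K; FG→AC adds A, C → {A, C, F, G, H, K, P}. Minimal: {H, P}⁺ = {G, H, K, P}; {F, P}⁺ = {F, P}; {F, H}⁺ = {F, H} — none reach the full schema.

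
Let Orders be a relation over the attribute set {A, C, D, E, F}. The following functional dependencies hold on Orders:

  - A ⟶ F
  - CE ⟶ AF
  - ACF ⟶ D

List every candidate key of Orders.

(C, E)

Attributes C, E never appear on any right-hand side, so every candidate key must contain {C, E}.
{C, E}⁺ = {A, C, D, E, F}, which is all of the schema, so {C, E} is the only candidate key.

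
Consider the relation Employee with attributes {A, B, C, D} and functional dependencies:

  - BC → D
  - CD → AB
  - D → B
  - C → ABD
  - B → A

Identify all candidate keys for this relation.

C

{C}⁺: C→ABD adds A, B, D → {A, B, C, D}.
No other minimal superkey exists.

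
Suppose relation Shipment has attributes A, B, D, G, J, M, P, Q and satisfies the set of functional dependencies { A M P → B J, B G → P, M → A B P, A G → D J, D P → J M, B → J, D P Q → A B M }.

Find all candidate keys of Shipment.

(G, M, Q), (A, B, G, Q), (A, G, P, Q), (B, D, G, Q), (D, G, P, Q)

Attributes G, Q never appear on any right-hand side, so every candidate key must contain {G, Q}.
{G, Q}⁺ = {G, Q}, which is not all of the schema, so we must add further attributes.
{G, M, Q}⁺: M→ABP adds A, B, P; AG→DJ adds D, J → {A, B, D, G, J, M, P, Q}. Minimal: {M, Q}⁺ = {A, B, J, M, P, Q}; {G, Q}⁺ = {G, Q}; {G, M}⁺ = {A, B, D, G, J, M, P} — none reach the full schema.
{A, B, G, Q}⁺: BG→P adds P; AG→DJ adds D, J; DP→JM adds M → {A, B, D, G, J, M, P, Q}. Minimal: {B, G, Q}⁺ = {B, G, J, P, Q}; {A, G, Q}⁺ = {A, D, G, J, Q}; {A, B, Q}⁺ = {A, B, J, Q}; … — none reach the full schema.
{A, G, P, Q}⁺: AG→DJ adds D, J; DP→JM adds M; DPQ→ABM adds B → {A, B, D, G, J, M, P, Q}. Minimal: {G, P, Q}⁺ = {G, P, Q}; {A, P, Q}⁺ = {A, P, Q}; {A, G, Q}⁺ = {A, D, G, J, Q}; … — none reach the full schema.
{B, D, G, Q}⁺: BG→P adds P; DP→JM adds J, M; DPQ→ABM adds A → {A, B, D, G, J, M, P, Q}. Minimal: {D, G, Q}⁺ = {D, G, Q}; {B, G, Q}⁺ = {B, G, J, P, Q}; {B, D, Q}⁺ = {B, D, J, Q}; … — none reach the full schema.
{D, G, P, Q}⁺: DP→JM adds J, M; DPQ→ABM adds A, B → {A, B, D, G, J, M, P, Q}. Minimal: {G, P, Q}⁺ = {G, P, Q}; {D, P, Q}⁺ = {A, B, D, J, M, P, Q}; {D, G, Q}⁺ = {D, G, Q}; … — none reach the full schema.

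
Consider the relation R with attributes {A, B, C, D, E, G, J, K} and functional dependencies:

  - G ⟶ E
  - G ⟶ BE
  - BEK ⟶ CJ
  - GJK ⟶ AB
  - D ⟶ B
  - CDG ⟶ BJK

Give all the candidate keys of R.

CDG; DGK

Attributes D, G never appear on any right-hand side, so every candidate key must contain {D, G}.
{D, G}⁺ = {B, D, E, G}, which is not all of the schema, so we must add further attributes.
{C, D, G}⁺: G→E adds E; G→BE adds B; CDG→BJK adds J, K; GJK→AB adds A → {A, B, C, D, E, G, J, K}. Minimal: {D, G}⁺ = {B, D, E, G}; {C, G}⁺ = {B, C, E, G}; {C, D}⁺ = {B, C, D} — none reach the full schema.
{D, G, K}⁺: G→E adds E; G→BE adds B; BEK→CJ adds C, J; GJK→AB adds A → {A, B, C, D, E, G, J, K}. Minimal: {G, K}⁺ = {A, B, C, E, G, J, K}; {D, K}⁺ = {B, D, K}; {D, G}⁺ = {B, D, E, G} — none reach the full schema.
Any other superkey contains one of these as a subset, so there are no further candidate keys.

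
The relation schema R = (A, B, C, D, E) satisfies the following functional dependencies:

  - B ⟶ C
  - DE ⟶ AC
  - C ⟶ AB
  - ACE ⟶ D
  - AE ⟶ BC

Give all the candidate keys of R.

{A, E}; {B, E}; {C, E}; {D, E}

Attribute E never appears on the right-hand side of any dependency, so E must belong to every candidate key.
{E}⁺ = {E}, which is not all of the schema, so we must add further attributes.
{A, E}⁺: AE→BC adds B, C; ACE→D adds D → {A, B, C, D, E}. Minimal: {E}⁺ = {E}; {A}⁺ = {A} — none reach the full schema.
{B, E}⁺: B→C adds C; C→AB adds A; ACE→D adds D → {A, B, C, D, E}. Minimal: {E}⁺ = {E}; {B}⁺ = {A, B, C} — none reach the full schema.
{C, E}⁺: C→AB adds A, B; ACE→D adds D → {A, B, C, D, E}. Minimal: {E}⁺ = {E}; {C}⁺ = {A, B, C} — none reach the full schema.
{D, E}⁺: DE→AC adds A, C; C→AB adds B → {A, B, C, D, E}. Minimal: {E}⁺ = {E}; {D}⁺ = {D} — none reach the full schema.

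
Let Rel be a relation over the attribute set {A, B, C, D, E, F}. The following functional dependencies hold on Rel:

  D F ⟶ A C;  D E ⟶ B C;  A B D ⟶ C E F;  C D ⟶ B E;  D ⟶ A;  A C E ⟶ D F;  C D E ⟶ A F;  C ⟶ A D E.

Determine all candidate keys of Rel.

{C}⁺: C→ADE adds A, D, E; DE→BC adds B; ABD→CEF adds F → {A, B, C, D, E, F}.
{B, D}⁺: D→A adds A; ABD→CEF adds C, E, F → {A, B, C, D, E, F}.
{D, E}⁺: DE→BC adds B, C; D→A adds A; ACE→DF adds F → {A, B, C, D, E, F}.
{D, F}⁺: DF→AC adds A, C; CD→BE adds B, E → {A, B, C, D, E, F}.

(C); (B, D); (D, E); (D, F)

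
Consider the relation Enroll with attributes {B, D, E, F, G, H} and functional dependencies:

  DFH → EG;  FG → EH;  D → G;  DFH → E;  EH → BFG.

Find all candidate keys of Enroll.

{D, F}⁺: D→G adds G; FG→EH adds E, H; EH→BFG adds B → {B, D, E, F, G, H}. Minimal: {F}⁺ = {F}; {D}⁺ = {D, G} — none reach the full schema.
{D, E, H}⁺: D→G adds G; EH→BFG adds B, F → {B, D, E, F, G, H}. Minimal: {E, H}⁺ = {B, E, F, G, H}; {D, H}⁺ = {D, G, H}; {D, E}⁺ = {D, E, G} — none reach the full schema.

DF, DEH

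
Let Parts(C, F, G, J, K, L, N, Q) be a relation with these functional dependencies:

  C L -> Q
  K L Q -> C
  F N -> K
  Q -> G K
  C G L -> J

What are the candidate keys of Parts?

Attributes F, L, N never appear on any right-hand side, so every candidate key must contain {F, L, N}.
{F, L, N}⁺ = {F, K, L, N}, which is not all of the schema, so we must add further attributes.
{C, F, L, N}⁺: CL→Q adds Q; FN→K adds K; Q→GK adds G; CGL→J adds J → {C, F, G, J, K, L, N, Q}. Minimal: {F, L, N}⁺ = {F, K, L, N}; {C, L, N}⁺ = {C, G, J, K, L, N, Q}; {C, F, N}⁺ = {C, F, K, N}; … — none reach the full schema.
{F, L, N, Q}⁺: FN→K adds K; Q→GK adds G; KLQ→C adds C; CGL→J adds J → {C, F, G, J, K, L, N, Q}. Minimal: {L, N, Q}⁺ = {C, G, J, K, L, N, Q}; {F, N, Q}⁺ = {F, G, K, N, Q}; {F, L, Q}⁺ = {C, F, G, J, K, L, Q}; … — none reach the full schema.
Any other superkey contains one of these as a subset, so there are no further candidate keys.

CFLN, FLNQ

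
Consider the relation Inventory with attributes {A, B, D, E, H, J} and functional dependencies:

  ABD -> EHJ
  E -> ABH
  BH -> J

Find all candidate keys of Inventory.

Attribute D never appears on the right-hand side of any dependency, so D must belong to every candidate key.
{D}⁺ = {D}, which is not all of the schema, so we must add further attributes.
{D, E}⁺: E→ABH adds A, B, H; BH→J adds J → {A, B, D, E, H, J}.
{A, B, D}⁺: ABD→EHJ adds E, H, J → {A, B, D, E, H, J}.

{D, E}; {A, B, D}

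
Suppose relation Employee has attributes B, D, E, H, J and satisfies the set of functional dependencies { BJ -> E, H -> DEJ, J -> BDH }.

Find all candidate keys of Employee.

{H}⁺: H→DEJ adds D, E, J; J→BDH adds B → {B, D, E, H, J}.
{J}⁺: J→BDH adds B, D, H; BJ→E adds E → {B, D, E, H, J}.

{H}, {J}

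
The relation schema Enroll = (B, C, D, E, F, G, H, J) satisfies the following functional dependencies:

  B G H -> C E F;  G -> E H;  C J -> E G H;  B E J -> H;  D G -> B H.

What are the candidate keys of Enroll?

Attributes D, J never appear on any right-hand side, so every candidate key must contain {D, J}.
{D, J}⁺ = {D, J}, which is not all of the schema, so we must add further attributes.
{C, D, J}⁺: CJ→EGH adds E, G, H; DG→BH adds B; BGH→CEF adds F → {B, C, D, E, F, G, H, J}. Minimal: {D, J}⁺ = {D, J}; {C, J}⁺ = {C, E, G, H, J}; {C, D}⁺ = {C, D} — none reach the full schema.
{D, G, J}⁺: G→EH adds E, H; DG→BH adds B; BGH→CEF adds C, F → {B, C, D, E, F, G, H, J}. Minimal: {G, J}⁺ = {E, G, H, J}; {D, J}⁺ = {D, J}; {D, G}⁺ = {B, C, D, E, F, G, H} — none reach the full schema.
Any other superkey contains one of these as a subset, so there are no further candidate keys.

(C, D, J), (D, G, J)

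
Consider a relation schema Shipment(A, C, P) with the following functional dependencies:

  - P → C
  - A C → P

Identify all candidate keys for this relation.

AC; AP

{A, C}⁺: AC→P adds P → {A, C, P}. Minimal: {C}⁺ = {C}; {A}⁺ = {A} — none reach the full schema.
{A, P}⁺: P→C adds C → {A, C, P}. Minimal: {P}⁺ = {C, P}; {A}⁺ = {A} — none reach the full schema.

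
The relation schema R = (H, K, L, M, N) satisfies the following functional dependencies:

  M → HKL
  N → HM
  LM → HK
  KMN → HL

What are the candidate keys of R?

Attribute N never appears on the right-hand side of any dependency, so N must belong to every candidate key.
{N}⁺ = {H, K, L, M, N}, which is all of the schema, so {N} is the only candidate key.

(N)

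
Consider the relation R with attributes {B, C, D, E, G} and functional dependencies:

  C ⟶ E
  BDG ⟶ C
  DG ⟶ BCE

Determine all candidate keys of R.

{D, G}⁺: DG→BCE adds B, C, E → {B, C, D, E, G}. Minimal: {G}⁺ = {G}; {D}⁺ = {D} — none reach the full schema.
No other minimal superkey exists.

{D, G}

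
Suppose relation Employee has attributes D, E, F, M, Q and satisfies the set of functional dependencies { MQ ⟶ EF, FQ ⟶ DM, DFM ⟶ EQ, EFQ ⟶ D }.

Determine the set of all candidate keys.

{F, Q}, {M, Q}, {D, F, M}

{F, Q}⁺: FQ→DM adds D, M; DFM→EQ adds E → {D, E, F, M, Q}. Minimal: {Q}⁺ = {Q}; {F}⁺ = {F} — none reach the full schema.
{M, Q}⁺: MQ→EF adds E, F; FQ→DM adds D → {D, E, F, M, Q}. Minimal: {Q}⁺ = {Q}; {M}⁺ = {M} — none reach the full schema.
{D, F, M}⁺: DFM→EQ adds E, Q → {D, E, F, M, Q}. Minimal: {F, M}⁺ = {F, M}; {D, M}⁺ = {D, M}; {D, F}⁺ = {D, F} — none reach the full schema.
Any other superkey contains one of these as a subset, so there are no further candidate keys.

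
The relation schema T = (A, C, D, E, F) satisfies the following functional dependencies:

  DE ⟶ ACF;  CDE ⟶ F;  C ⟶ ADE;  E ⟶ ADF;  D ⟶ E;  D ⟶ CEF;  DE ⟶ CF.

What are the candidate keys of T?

{C}; {D}; {E}

{C}⁺: C→ADE adds A, D, E; E→ADF adds F → {A, C, D, E, F}.
{D}⁺: D→E adds E; D→CEF adds C, F; DE→ACF adds A → {A, C, D, E, F}.
{E}⁺: E→ADF adds A, D, F; D→CEF adds C → {A, C, D, E, F}.
Any other superkey contains one of these as a subset, so there are no further candidate keys.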